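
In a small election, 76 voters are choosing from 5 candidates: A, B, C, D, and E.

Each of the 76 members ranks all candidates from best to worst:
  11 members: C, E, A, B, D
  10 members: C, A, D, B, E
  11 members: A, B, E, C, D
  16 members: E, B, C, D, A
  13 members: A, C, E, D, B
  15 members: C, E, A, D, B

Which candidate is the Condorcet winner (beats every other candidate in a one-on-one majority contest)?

C vs A: 52–24
C vs B: 49–27
C vs D: 76–0
C vs E: 49–27
C beats every other candidate.

C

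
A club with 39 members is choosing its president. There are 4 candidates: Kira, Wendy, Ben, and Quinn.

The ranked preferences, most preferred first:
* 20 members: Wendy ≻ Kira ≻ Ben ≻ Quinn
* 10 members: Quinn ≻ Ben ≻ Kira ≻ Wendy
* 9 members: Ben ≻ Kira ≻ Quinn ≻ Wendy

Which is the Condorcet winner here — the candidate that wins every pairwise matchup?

Wendy vs Kira: 20–19
Wendy vs Ben: 20–19
Wendy vs Quinn: 20–19
Wendy beats every other candidate.

Wendy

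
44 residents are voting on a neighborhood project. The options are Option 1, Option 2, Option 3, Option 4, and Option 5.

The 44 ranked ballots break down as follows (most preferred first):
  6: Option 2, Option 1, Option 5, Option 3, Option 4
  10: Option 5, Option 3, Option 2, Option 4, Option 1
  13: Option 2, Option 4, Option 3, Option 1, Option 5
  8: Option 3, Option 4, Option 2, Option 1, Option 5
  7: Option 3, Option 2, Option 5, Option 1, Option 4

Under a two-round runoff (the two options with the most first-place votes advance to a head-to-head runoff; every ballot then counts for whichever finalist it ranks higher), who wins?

Round 1 first-place votes: Option 1 0, Option 2 19, Option 3 15, Option 4 0, Option 5 10. Option 2 and Option 3 advance.
Runoff: Option 2 is ranked above Option 3 on 19 ballots, Option 3 above Option 2 on 25.

Option 3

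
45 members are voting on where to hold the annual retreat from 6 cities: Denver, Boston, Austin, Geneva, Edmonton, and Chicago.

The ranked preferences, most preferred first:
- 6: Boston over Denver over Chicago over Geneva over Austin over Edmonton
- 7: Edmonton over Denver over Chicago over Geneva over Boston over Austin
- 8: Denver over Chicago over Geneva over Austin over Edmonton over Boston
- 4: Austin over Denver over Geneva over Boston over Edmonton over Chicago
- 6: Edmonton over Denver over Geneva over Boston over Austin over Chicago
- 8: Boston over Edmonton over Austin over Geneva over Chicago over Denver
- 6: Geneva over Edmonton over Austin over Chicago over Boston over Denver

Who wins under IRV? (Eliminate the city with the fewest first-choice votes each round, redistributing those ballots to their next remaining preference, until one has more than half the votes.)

Round 1: Denver 8, Boston 14, Austin 4, Geneva 6, Edmonton 13, Chicago 0. Chicago eliminated.
Round 2: Denver 8, Boston 14, Austin 4, Geneva 6, Edmonton 13. Austin eliminated.
Round 3: Denver 12, Boston 14, Geneva 6, Edmonton 13. Geneva eliminated.
Round 4: Denver 12, Boston 14, Edmonton 19. Denver eliminated.
Round 5: Boston 18, Edmonton 27. Edmonton has a majority (≥23).

Edmonton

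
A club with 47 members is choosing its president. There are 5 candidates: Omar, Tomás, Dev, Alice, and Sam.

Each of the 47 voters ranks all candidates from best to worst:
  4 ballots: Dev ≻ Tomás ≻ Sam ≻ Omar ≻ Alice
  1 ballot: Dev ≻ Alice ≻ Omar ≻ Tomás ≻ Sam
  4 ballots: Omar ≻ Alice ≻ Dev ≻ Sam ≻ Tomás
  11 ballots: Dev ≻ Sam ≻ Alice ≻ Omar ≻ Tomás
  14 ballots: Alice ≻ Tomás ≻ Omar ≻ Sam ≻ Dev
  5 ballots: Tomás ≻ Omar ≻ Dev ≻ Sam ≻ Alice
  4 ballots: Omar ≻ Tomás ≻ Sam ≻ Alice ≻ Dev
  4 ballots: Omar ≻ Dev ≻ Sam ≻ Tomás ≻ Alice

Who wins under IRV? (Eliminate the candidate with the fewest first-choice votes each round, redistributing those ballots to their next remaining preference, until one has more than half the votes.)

Round 1: Omar 12, Tomás 5, Dev 16, Alice 14, Sam 0. Sam eliminated.
Round 2: Omar 12, Tomás 5, Dev 16, Alice 14. Tomás eliminated.
Round 3: Omar 17, Dev 16, Alice 14. Alice eliminated.
Round 4: Omar 31, Dev 16. Omar has a majority (≥24).

Omar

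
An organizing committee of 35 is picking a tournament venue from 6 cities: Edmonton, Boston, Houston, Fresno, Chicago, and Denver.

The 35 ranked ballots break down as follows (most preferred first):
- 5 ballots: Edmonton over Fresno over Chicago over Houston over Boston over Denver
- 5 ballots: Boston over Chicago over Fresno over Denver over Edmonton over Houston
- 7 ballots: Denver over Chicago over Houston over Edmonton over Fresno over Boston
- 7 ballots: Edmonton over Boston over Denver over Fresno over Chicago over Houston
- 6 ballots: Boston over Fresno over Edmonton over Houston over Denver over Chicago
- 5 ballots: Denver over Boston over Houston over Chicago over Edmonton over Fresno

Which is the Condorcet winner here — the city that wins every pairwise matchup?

Edmonton vs Boston: 19–16
Edmonton vs Houston: 23–12
Edmonton vs Fresno: 24–11
Edmonton vs Chicago: 18–17
Edmonton vs Denver: 18–17
Edmonton beats every other city.

Edmonton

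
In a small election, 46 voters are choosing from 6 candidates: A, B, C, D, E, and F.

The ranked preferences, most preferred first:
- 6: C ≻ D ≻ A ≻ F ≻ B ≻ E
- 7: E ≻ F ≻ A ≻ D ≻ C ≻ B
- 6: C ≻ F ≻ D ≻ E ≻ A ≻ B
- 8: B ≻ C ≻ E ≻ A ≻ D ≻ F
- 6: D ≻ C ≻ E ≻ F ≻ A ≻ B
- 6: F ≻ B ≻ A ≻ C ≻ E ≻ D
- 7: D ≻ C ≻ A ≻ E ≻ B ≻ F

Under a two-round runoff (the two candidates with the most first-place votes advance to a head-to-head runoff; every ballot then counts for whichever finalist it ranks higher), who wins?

Round 1 first-place votes: A 0, B 8, C 12, D 13, E 7, F 6. D and C advance.
Runoff: D is ranked above C on 20 ballots, C above D on 26.

C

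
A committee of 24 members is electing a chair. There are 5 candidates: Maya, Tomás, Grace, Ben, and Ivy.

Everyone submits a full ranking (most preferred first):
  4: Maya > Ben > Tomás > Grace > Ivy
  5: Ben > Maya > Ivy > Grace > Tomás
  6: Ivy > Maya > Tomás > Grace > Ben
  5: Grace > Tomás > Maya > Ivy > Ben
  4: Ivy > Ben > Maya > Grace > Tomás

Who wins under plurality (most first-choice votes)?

First-place votes: Maya 4, Tomás 0, Grace 5, Ben 5, Ivy 10.

Ivy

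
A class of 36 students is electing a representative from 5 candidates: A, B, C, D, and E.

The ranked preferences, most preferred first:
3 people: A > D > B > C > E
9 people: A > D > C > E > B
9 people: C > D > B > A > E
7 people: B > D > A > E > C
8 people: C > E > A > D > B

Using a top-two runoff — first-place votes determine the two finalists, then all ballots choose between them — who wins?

Round 1 first-place votes: A 12, B 7, C 17, D 0, E 0. C and A advance.
Runoff: C is ranked above A on 17 ballots, A above C on 19.

A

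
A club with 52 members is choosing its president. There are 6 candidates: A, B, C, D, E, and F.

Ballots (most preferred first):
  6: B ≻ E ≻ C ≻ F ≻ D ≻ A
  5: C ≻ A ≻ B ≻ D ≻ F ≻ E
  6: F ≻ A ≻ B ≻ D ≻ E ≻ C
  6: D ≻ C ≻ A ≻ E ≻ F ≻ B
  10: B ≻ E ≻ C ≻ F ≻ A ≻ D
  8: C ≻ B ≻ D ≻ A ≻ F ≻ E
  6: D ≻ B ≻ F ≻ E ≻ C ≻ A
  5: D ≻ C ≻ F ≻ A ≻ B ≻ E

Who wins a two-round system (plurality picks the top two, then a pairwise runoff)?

Round 1 first-place votes: A 0, B 16, C 13, D 17, E 0, F 6. D and B advance.
Runoff: D is ranked above B on 17 ballots, B above D on 35.

B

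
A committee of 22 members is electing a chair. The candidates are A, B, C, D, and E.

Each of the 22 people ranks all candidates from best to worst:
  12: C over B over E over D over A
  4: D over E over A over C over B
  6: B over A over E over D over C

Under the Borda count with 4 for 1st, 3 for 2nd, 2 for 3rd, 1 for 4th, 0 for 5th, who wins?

A: 12×0 + 4×2 + 6×3 = 26
B: 12×3 + 4×0 + 6×4 = 60
C: 12×4 + 4×1 + 6×0 = 52
D: 12×1 + 4×4 + 6×1 = 34
E: 12×2 + 4×3 + 6×2 = 48

B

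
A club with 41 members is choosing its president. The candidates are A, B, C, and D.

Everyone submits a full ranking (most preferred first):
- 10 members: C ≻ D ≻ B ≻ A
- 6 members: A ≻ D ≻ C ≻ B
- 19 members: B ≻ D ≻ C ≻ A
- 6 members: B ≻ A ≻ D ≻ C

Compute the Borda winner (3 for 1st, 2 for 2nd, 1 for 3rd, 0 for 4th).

A: 10×0 + 6×3 + 19×0 + 6×2 = 30
B: 10×1 + 6×0 + 19×3 + 6×3 = 85
C: 10×3 + 6×1 + 19×1 + 6×0 = 55
D: 10×2 + 6×2 + 19×2 + 6×1 = 76

B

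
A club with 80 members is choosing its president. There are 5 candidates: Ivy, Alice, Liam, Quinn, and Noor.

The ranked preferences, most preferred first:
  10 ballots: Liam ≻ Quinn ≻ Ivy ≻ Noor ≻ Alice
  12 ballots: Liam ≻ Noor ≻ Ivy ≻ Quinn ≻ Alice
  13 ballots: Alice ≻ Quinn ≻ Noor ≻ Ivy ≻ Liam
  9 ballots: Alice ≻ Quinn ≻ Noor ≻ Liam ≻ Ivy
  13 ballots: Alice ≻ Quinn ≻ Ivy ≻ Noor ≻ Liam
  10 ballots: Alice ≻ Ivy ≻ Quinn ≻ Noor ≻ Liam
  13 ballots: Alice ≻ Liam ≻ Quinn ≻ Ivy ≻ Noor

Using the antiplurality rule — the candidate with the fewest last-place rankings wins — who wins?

Last-place votes: Ivy 9, Alice 22, Liam 36, Quinn 0, Noor 13.

Quinn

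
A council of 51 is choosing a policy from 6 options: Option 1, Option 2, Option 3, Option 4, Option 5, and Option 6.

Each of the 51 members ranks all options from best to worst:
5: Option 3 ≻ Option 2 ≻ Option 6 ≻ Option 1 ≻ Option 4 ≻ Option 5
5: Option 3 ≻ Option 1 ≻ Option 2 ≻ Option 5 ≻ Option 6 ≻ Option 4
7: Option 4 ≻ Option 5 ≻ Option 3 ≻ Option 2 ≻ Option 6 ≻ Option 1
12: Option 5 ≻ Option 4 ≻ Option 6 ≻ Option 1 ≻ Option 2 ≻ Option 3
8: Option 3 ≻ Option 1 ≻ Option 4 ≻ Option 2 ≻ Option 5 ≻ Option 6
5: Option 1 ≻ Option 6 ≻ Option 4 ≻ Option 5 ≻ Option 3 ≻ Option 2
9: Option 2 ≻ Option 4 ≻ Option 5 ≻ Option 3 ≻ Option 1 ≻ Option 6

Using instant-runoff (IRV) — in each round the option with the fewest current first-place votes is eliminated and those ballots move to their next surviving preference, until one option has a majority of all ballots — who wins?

Option 4

Round 1: Option 1 5, Option 2 9, Option 3 18, Option 4 7, Option 5 12, Option 6 0. Option 6 eliminated.
Round 2: Option 1 5, Option 2 9, Option 3 18, Option 4 7, Option 5 12. Option 1 eliminated.
Round 3: Option 2 9, Option 3 18, Option 4 12, Option 5 12. Option 2 eliminated.
Round 4: Option 3 18, Option 4 21, Option 5 12. Option 5 eliminated.
Round 5: Option 3 18, Option 4 33. Option 4 has a majority (≥26).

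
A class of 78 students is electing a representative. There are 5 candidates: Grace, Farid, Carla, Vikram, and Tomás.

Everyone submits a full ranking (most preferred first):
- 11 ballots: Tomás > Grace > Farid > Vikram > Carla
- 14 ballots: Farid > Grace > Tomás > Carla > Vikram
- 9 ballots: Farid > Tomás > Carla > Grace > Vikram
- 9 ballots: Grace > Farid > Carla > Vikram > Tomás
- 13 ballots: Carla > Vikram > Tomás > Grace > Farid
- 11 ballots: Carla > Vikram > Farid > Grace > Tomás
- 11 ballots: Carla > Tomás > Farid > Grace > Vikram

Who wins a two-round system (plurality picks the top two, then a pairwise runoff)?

Round 1 first-place votes: Grace 9, Farid 23, Carla 35, Vikram 0, Tomás 11. Carla and Farid advance.
Runoff: Carla is ranked above Farid on 35 ballots, Farid above Carla on 43.

Farid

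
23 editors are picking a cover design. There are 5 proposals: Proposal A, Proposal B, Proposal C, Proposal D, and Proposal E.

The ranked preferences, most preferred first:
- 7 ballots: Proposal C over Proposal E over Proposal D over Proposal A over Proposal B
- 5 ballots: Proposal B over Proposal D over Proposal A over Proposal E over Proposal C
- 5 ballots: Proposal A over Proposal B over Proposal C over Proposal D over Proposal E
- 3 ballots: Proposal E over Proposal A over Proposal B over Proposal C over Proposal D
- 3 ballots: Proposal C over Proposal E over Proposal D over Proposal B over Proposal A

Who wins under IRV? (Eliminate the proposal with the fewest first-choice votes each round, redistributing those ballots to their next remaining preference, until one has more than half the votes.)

Round 1: Proposal A 5, Proposal B 5, Proposal C 10, Proposal D 0, Proposal E 3. Proposal D eliminated.
Round 2: Proposal A 5, Proposal B 5, Proposal C 10, Proposal E 3. Proposal E eliminated.
Round 3: Proposal A 8, Proposal B 5, Proposal C 10. Proposal B eliminated.
Round 4: Proposal A 13, Proposal C 10. Proposal A has a majority (≥12).

Proposal A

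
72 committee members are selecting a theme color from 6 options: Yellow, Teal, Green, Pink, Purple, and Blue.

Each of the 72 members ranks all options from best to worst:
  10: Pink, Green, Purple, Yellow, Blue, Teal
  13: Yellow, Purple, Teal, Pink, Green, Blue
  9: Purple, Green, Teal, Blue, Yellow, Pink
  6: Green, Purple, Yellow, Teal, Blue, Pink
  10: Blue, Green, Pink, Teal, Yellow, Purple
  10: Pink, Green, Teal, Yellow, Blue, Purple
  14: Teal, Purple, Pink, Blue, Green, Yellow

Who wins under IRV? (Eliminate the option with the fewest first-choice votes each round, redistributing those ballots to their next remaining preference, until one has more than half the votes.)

Round 1: Yellow 13, Teal 14, Green 6, Pink 20, Purple 9, Blue 10. Green eliminated.
Round 2: Yellow 13, Teal 14, Pink 20, Purple 15, Blue 10. Blue eliminated.
Round 3: Yellow 13, Teal 14, Pink 30, Purple 15. Yellow eliminated.
Round 4: Teal 14, Pink 30, Purple 28. Teal eliminated.
Round 5: Pink 30, Purple 42. Purple has a majority (≥37).

Purple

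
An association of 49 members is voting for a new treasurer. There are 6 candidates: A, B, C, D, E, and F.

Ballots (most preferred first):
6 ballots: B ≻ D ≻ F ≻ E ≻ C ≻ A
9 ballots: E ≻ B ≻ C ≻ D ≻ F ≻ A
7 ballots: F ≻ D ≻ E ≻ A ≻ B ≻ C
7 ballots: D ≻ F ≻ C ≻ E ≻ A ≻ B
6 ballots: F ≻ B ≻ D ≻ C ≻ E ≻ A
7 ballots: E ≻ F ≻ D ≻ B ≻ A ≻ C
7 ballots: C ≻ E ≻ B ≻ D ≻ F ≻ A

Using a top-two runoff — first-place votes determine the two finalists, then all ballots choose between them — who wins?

Round 1 first-place votes: A 0, B 6, C 7, D 7, E 16, F 13. E and F advance.
Runoff: E is ranked above F on 23 ballots, F above E on 26.

F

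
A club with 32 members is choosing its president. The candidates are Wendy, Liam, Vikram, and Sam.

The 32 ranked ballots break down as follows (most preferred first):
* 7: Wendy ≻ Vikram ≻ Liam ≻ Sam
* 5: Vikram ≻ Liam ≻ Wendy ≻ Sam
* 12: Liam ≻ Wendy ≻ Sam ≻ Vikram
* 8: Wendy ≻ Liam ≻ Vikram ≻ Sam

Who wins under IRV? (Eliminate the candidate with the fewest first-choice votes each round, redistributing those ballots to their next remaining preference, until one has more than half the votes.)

Liam

Round 1: Wendy 15, Liam 12, Vikram 5, Sam 0. Sam eliminated.
Round 2: Wendy 15, Liam 12, Vikram 5. Vikram eliminated.
Round 3: Wendy 15, Liam 17. Liam has a majority (≥17).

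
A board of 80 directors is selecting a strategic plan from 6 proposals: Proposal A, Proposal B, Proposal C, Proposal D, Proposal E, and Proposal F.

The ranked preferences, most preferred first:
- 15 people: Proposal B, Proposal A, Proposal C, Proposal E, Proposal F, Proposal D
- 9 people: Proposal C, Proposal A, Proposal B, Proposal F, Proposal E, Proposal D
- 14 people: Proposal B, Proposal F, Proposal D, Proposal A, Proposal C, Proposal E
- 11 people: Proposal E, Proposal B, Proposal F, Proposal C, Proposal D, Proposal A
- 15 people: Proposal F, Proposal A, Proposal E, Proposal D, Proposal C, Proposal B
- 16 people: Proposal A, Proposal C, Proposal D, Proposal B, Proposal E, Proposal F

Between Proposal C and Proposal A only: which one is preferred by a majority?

Proposal C is ranked above Proposal A on 20 ballots; Proposal A above Proposal C on 60.

Proposal A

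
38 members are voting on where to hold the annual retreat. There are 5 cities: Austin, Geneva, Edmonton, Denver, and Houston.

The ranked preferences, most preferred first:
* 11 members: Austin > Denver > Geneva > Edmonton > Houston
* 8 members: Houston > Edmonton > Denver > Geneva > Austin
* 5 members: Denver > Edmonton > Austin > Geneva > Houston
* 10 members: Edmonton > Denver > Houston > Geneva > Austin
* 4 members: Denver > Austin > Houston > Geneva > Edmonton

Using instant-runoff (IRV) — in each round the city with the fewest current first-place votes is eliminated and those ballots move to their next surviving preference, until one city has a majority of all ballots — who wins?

Edmonton

Round 1: Austin 11, Geneva 0, Edmonton 10, Denver 9, Houston 8. Geneva eliminated.
Round 2: Austin 11, Edmonton 10, Denver 9, Houston 8. Houston eliminated.
Round 3: Austin 11, Edmonton 18, Denver 9. Denver eliminated.
Round 4: Austin 15, Edmonton 23. Edmonton has a majority (≥20).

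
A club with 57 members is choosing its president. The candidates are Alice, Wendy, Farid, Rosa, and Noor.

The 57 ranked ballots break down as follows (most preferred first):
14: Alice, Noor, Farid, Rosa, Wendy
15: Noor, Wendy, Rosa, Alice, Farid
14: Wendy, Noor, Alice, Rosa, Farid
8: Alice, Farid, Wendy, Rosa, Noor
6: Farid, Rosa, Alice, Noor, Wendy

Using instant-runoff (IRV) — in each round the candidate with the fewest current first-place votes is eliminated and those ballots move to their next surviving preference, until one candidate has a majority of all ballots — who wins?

Noor

Round 1: Alice 22, Wendy 14, Farid 6, Rosa 0, Noor 15. Rosa eliminated.
Round 2: Alice 22, Wendy 14, Farid 6, Noor 15. Farid eliminated.
Round 3: Alice 28, Wendy 14, Noor 15. Wendy eliminated.
Round 4: Alice 28, Noor 29. Noor has a majority (≥29).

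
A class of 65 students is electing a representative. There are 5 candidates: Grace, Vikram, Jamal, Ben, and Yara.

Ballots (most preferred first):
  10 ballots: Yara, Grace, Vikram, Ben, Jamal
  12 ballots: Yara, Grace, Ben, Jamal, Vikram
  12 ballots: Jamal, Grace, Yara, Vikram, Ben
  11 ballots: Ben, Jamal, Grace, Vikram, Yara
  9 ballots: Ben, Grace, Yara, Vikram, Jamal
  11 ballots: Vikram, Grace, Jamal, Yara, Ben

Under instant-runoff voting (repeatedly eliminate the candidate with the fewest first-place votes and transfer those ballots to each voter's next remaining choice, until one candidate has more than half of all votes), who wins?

Round 1: Grace 0, Vikram 11, Jamal 12, Ben 20, Yara 22. Grace eliminated.
Round 2: Vikram 11, Jamal 12, Ben 20, Yara 22. Vikram eliminated.
Round 3: Jamal 23, Ben 20, Yara 22. Ben eliminated.
Round 4: Jamal 34, Yara 31. Jamal has a majority (≥33).

Jamal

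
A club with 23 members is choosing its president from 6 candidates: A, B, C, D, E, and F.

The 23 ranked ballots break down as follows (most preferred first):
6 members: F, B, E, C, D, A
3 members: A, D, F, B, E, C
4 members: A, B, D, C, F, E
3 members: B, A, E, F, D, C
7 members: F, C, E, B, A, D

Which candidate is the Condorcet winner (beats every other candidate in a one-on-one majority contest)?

F vs A: 13–10
F vs B: 16–7
F vs C: 19–4
F vs D: 16–7
F vs E: 20–3
F beats every other candidate.

F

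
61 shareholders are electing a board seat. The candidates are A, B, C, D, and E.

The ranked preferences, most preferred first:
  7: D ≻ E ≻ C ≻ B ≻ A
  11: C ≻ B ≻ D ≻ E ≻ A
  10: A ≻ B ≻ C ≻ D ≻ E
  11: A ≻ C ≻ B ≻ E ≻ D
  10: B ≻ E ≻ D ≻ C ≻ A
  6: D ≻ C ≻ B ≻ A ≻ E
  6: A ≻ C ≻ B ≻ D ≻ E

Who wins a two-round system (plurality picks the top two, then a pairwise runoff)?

D

Round 1 first-place votes: A 27, B 10, C 11, D 13, E 0. A and D advance.
Runoff: A is ranked above D on 27 ballots, D above A on 34.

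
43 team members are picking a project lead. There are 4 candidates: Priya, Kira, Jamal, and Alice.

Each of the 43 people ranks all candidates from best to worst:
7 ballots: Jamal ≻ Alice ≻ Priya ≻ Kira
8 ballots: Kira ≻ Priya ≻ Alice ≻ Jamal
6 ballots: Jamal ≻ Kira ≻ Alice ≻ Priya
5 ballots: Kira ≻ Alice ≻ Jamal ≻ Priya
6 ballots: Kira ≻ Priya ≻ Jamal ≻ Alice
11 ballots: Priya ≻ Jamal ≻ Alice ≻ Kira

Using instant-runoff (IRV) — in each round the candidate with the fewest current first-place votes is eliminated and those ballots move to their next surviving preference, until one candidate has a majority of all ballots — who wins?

Jamal

Round 1: Priya 11, Kira 19, Jamal 13, Alice 0. Alice eliminated.
Round 2: Priya 11, Kira 19, Jamal 13. Priya eliminated.
Round 3: Kira 19, Jamal 24. Jamal has a majority (≥22).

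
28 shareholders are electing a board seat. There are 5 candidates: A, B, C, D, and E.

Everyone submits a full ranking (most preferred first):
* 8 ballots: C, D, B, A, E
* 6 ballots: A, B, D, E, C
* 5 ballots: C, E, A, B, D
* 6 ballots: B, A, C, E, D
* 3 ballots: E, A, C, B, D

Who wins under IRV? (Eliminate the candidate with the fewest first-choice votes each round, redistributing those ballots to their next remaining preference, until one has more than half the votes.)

A

Round 1: A 6, B 6, C 13, D 0, E 3. D eliminated.
Round 2: A 6, B 6, C 13, E 3. E eliminated.
Round 3: A 9, B 6, C 13. B eliminated.
Round 4: A 15, C 13. A has a majority (≥15).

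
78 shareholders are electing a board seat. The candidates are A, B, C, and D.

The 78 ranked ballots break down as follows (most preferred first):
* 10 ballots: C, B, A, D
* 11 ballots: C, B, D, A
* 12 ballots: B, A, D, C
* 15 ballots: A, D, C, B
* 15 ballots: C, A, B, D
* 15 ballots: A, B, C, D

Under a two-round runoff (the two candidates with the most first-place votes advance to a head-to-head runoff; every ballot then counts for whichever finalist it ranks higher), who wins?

A

Round 1 first-place votes: A 30, B 12, C 36, D 0. C and A advance.
Runoff: C is ranked above A on 36 ballots, A above C on 42.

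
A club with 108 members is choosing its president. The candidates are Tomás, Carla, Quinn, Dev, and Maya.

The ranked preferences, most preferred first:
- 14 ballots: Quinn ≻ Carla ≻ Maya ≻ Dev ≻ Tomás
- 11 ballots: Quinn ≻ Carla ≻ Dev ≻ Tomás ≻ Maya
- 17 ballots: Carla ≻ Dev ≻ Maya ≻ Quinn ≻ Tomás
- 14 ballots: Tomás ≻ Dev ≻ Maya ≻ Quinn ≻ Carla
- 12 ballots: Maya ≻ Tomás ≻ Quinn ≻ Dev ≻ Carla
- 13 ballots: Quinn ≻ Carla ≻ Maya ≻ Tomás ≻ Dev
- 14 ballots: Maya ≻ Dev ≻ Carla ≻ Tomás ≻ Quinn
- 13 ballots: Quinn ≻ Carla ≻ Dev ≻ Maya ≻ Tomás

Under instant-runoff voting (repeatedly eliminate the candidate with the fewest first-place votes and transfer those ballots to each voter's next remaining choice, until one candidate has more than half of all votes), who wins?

Maya

Round 1: Tomás 14, Carla 17, Quinn 51, Dev 0, Maya 26. Dev eliminated.
Round 2: Tomás 14, Carla 17, Quinn 51, Maya 26. Tomás eliminated.
Round 3: Carla 17, Quinn 51, Maya 40. Carla eliminated.
Round 4: Quinn 51, Maya 57. Maya has a majority (≥55).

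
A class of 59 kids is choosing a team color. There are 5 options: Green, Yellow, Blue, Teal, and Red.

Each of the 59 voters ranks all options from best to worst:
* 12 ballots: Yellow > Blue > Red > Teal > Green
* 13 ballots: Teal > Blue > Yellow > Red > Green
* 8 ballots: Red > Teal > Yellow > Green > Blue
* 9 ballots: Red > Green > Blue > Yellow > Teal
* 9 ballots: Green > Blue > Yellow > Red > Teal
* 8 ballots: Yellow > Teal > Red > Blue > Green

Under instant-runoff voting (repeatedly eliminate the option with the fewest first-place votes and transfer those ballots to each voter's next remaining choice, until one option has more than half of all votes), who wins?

Round 1: Green 9, Yellow 20, Blue 0, Teal 13, Red 17. Blue eliminated.
Round 2: Green 9, Yellow 20, Teal 13, Red 17. Green eliminated.
Round 3: Yellow 29, Teal 13, Red 17. Teal eliminated.
Round 4: Yellow 42, Red 17. Yellow has a majority (≥30).

Yellow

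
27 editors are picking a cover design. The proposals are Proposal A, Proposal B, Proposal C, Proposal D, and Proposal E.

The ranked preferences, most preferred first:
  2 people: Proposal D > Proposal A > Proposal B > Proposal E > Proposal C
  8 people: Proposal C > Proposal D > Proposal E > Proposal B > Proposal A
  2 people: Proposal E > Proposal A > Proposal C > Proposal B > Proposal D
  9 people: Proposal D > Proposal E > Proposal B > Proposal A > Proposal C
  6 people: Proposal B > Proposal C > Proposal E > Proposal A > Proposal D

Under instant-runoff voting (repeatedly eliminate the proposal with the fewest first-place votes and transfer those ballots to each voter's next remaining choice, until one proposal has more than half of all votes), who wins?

Round 1: Proposal A 0, Proposal B 6, Proposal C 8, Proposal D 11, Proposal E 2. Proposal A eliminated.
Round 2: Proposal B 6, Proposal C 8, Proposal D 11, Proposal E 2. Proposal E eliminated.
Round 3: Proposal B 6, Proposal C 10, Proposal D 11. Proposal B eliminated.
Round 4: Proposal C 16, Proposal D 11. Proposal C has a majority (≥14).

Proposal C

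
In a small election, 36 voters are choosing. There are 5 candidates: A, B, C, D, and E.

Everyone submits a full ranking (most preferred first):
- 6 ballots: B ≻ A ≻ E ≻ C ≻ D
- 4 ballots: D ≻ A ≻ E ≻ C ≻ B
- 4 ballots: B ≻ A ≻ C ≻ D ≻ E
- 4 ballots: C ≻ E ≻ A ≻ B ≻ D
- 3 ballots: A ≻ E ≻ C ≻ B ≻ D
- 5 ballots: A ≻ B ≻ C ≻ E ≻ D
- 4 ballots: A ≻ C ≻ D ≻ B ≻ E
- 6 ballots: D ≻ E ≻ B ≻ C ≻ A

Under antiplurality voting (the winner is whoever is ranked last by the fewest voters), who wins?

Last-place votes: A 6, B 4, C 0, D 18, E 8.

C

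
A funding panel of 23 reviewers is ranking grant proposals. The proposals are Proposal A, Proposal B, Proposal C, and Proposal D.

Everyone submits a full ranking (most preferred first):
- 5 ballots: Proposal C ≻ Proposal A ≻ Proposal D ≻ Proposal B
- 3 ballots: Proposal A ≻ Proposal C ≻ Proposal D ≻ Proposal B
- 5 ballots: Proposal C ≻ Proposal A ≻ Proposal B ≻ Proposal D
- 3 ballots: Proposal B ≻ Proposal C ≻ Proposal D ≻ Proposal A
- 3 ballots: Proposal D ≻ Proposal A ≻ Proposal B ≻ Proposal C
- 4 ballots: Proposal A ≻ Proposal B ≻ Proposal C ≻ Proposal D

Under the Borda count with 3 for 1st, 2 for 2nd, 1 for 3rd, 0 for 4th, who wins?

Proposal A: 5×2 + 3×3 + 5×2 + 3×0 + 3×2 + 4×3 = 47
Proposal B: 5×0 + 3×0 + 5×1 + 3×3 + 3×1 + 4×2 = 25
Proposal C: 5×3 + 3×2 + 5×3 + 3×2 + 3×0 + 4×1 = 46
Proposal D: 5×1 + 3×1 + 5×0 + 3×1 + 3×3 + 4×0 = 20

Proposal A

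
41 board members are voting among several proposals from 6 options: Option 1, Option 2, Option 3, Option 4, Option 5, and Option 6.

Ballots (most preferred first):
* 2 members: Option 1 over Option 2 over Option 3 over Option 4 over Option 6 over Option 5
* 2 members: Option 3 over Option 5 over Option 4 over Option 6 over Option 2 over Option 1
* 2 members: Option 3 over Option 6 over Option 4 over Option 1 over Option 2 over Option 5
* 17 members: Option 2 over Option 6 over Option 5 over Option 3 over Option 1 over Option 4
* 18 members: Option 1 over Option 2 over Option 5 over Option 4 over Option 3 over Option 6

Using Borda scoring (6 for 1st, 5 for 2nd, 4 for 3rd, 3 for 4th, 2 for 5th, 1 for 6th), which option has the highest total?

Option 2

Option 1: 2×6 + 2×1 + 2×3 + 17×2 + 18×6 = 162
Option 2: 2×5 + 2×2 + 2×2 + 17×6 + 18×5 = 210
Option 3: 2×4 + 2×6 + 2×6 + 17×3 + 18×2 = 119
Option 4: 2×3 + 2×4 + 2×4 + 17×1 + 18×3 = 93
Option 5: 2×1 + 2×5 + 2×1 + 17×4 + 18×4 = 154
Option 6: 2×2 + 2×3 + 2×5 + 17×5 + 18×1 = 123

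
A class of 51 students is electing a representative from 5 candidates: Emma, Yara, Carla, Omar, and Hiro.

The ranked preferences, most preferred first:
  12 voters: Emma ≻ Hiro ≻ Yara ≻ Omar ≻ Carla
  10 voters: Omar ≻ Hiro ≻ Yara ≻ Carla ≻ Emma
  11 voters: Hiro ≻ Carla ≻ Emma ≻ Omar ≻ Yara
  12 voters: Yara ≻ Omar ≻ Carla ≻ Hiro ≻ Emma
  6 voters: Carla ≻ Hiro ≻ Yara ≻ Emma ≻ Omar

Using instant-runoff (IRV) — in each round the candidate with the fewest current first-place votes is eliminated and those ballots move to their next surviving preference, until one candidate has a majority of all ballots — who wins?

Round 1: Emma 12, Yara 12, Carla 6, Omar 10, Hiro 11. Carla eliminated.
Round 2: Emma 12, Yara 12, Omar 10, Hiro 17. Omar eliminated.
Round 3: Emma 12, Yara 12, Hiro 27. Hiro has a majority (≥26).

Hiro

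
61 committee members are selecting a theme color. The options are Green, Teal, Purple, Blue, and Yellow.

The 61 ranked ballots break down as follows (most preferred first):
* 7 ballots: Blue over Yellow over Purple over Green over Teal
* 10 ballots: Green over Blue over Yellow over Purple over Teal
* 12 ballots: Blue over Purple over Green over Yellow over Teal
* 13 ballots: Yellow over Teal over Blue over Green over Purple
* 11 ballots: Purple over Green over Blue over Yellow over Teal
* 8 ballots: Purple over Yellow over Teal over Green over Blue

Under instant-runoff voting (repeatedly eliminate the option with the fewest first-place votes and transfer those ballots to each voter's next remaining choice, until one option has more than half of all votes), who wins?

Round 1: Green 10, Teal 0, Purple 19, Blue 19, Yellow 13. Teal eliminated.
Round 2: Green 10, Purple 19, Blue 19, Yellow 13. Green eliminated.
Round 3: Purple 19, Blue 29, Yellow 13. Yellow eliminated.
Round 4: Purple 19, Blue 42. Blue has a majority (≥31).

Blue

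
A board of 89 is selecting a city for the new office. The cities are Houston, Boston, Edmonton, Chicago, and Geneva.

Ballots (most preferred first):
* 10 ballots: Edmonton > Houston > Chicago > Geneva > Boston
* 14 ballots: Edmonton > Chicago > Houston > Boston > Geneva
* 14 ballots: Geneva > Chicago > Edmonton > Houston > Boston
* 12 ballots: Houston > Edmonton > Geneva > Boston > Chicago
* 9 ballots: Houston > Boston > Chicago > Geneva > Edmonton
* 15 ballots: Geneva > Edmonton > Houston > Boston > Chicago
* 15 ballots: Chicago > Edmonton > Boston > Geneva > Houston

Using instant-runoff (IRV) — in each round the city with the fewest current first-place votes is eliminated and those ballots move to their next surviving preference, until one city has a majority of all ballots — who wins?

Edmonton

Round 1: Houston 21, Boston 0, Edmonton 24, Chicago 15, Geneva 29. Boston eliminated.
Round 2: Houston 21, Edmonton 24, Chicago 15, Geneva 29. Chicago eliminated.
Round 3: Houston 21, Edmonton 39, Geneva 29. Houston eliminated.
Round 4: Edmonton 51, Geneva 38. Edmonton has a majority (≥45).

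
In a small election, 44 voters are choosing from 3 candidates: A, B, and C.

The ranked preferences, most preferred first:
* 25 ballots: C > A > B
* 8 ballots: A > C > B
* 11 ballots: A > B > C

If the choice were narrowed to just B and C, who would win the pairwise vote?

C

B is ranked above C on 11 ballots; C above B on 33.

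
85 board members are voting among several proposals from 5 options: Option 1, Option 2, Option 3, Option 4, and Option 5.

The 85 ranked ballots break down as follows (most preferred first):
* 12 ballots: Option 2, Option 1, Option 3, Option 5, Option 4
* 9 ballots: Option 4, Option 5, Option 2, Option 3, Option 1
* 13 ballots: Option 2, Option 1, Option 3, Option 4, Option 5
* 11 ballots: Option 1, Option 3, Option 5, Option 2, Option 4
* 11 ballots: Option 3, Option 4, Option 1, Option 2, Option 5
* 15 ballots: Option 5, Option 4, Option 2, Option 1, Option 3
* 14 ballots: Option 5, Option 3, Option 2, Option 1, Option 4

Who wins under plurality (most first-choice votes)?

First-place votes: Option 1 11, Option 2 25, Option 3 11, Option 4 9, Option 5 29.

Option 5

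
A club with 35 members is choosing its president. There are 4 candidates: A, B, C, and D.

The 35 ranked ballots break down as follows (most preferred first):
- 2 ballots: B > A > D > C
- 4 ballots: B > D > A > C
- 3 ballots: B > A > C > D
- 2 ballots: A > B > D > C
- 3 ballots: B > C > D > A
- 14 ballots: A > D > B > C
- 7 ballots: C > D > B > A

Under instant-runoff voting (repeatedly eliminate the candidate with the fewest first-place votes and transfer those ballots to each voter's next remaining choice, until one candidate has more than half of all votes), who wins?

B

Round 1: A 16, B 12, C 7, D 0. D eliminated.
Round 2: A 16, B 12, C 7. C eliminated.
Round 3: A 16, B 19. B has a majority (≥18).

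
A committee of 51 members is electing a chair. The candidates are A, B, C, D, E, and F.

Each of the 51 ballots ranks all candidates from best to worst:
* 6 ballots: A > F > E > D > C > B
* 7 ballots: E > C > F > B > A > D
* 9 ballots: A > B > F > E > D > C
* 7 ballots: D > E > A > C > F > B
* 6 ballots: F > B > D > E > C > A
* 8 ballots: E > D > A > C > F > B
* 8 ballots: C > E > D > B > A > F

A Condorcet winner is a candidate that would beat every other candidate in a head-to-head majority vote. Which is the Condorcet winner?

E

E vs A: 36–15
E vs B: 36–15
E vs C: 43–8
E vs D: 38–13
E vs F: 30–21
E beats every other candidate.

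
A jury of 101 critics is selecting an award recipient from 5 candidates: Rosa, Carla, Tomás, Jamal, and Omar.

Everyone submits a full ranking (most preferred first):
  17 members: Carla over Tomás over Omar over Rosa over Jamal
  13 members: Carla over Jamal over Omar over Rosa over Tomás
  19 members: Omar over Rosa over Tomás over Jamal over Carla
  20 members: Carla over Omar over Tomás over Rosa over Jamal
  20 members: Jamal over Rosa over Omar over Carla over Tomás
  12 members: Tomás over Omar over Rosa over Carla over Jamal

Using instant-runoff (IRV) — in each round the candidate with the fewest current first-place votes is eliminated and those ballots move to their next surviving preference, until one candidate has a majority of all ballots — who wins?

Round 1: Rosa 0, Carla 50, Tomás 12, Jamal 20, Omar 19. Rosa eliminated.
Round 2: Carla 50, Tomás 12, Jamal 20, Omar 19. Tomás eliminated.
Round 3: Carla 50, Jamal 20, Omar 31. Jamal eliminated.
Round 4: Carla 50, Omar 51. Omar has a majority (≥51).

Omar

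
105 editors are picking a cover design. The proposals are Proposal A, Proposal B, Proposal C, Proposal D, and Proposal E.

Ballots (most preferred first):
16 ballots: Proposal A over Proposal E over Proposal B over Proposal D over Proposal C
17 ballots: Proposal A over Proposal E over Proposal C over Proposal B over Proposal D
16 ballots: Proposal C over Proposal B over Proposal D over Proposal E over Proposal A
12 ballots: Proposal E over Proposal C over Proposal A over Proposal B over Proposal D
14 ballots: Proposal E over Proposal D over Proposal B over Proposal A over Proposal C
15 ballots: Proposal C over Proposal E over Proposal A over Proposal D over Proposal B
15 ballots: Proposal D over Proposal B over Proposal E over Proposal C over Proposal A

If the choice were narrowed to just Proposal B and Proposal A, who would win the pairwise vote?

Proposal B is ranked above Proposal A on 45 ballots; Proposal A above Proposal B on 60.

Proposal A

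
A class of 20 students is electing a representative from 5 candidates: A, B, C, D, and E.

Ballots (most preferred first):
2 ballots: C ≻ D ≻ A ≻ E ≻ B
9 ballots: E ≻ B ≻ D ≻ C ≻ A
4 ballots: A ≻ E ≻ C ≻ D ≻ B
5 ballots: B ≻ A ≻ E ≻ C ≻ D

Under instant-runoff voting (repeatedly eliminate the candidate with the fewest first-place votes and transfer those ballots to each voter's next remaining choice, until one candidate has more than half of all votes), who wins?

Round 1: A 4, B 5, C 2, D 0, E 9. D eliminated.
Round 2: A 4, B 5, C 2, E 9. C eliminated.
Round 3: A 6, B 5, E 9. B eliminated.
Round 4: A 11, E 9. A has a majority (≥11).

A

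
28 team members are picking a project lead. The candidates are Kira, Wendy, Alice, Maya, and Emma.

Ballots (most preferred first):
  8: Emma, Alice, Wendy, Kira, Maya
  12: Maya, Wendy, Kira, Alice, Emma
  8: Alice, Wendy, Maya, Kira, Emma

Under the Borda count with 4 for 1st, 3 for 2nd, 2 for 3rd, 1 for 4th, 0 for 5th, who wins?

Wendy

Kira: 8×1 + 12×2 + 8×1 = 40
Wendy: 8×2 + 12×3 + 8×3 = 76
Alice: 8×3 + 12×1 + 8×4 = 68
Maya: 8×0 + 12×4 + 8×2 = 64
Emma: 8×4 + 12×0 + 8×0 = 32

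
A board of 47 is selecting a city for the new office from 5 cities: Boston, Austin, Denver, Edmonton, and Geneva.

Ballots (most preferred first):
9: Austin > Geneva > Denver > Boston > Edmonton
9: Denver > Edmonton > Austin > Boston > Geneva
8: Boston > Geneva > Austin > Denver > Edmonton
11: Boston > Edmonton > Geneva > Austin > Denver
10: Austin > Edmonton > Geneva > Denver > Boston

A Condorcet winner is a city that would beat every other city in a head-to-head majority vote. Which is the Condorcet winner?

Austin vs Boston: 28–19
Austin vs Denver: 38–9
Austin vs Edmonton: 27–20
Austin vs Geneva: 28–19
Austin beats every other city.

Austin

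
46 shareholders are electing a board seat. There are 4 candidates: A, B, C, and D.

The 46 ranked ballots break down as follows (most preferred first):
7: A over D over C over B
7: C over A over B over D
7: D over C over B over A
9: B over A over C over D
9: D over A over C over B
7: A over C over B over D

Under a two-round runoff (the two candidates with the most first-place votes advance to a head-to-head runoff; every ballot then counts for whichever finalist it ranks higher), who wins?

A

Round 1 first-place votes: A 14, B 9, C 7, D 16. D and A advance.
Runoff: D is ranked above A on 16 ballots, A above D on 30.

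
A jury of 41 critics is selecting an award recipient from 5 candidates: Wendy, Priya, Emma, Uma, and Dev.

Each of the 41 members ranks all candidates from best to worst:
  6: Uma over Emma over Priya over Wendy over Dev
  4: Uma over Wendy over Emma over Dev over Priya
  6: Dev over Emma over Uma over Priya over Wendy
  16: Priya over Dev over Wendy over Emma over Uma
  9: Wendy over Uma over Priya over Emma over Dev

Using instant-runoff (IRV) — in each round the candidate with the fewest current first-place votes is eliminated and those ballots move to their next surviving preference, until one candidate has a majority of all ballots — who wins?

Round 1: Wendy 9, Priya 16, Emma 0, Uma 10, Dev 6. Emma eliminated.
Round 2: Wendy 9, Priya 16, Uma 10, Dev 6. Dev eliminated.
Round 3: Wendy 9, Priya 16, Uma 16. Wendy eliminated.
Round 4: Priya 16, Uma 25. Uma has a majority (≥21).

Uma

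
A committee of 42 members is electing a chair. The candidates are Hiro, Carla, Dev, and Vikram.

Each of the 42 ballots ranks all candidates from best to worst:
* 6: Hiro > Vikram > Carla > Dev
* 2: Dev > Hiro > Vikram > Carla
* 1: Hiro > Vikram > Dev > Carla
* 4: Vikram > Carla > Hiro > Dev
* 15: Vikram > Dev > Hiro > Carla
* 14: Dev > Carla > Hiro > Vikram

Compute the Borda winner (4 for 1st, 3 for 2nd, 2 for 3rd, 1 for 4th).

Dev

Hiro: 6×4 + 2×3 + 1×4 + 4×2 + 15×2 + 14×2 = 100
Carla: 6×2 + 2×1 + 1×1 + 4×3 + 15×1 + 14×3 = 84
Dev: 6×1 + 2×4 + 1×2 + 4×1 + 15×3 + 14×4 = 121
Vikram: 6×3 + 2×2 + 1×3 + 4×4 + 15×4 + 14×1 = 115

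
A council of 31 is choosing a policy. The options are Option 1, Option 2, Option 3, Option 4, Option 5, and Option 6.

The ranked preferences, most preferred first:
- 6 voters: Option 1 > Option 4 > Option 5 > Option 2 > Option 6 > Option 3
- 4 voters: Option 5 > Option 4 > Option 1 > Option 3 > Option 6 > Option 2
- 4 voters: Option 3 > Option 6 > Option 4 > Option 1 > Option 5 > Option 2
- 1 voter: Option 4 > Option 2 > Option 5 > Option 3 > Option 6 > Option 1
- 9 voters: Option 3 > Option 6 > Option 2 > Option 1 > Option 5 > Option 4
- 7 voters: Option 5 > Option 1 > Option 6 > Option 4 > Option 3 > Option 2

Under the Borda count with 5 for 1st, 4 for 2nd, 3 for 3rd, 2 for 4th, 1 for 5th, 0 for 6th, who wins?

Option 1

Option 1: 6×5 + 4×3 + 4×2 + 1×0 + 9×2 + 7×4 = 96
Option 2: 6×2 + 4×0 + 4×0 + 1×4 + 9×3 + 7×0 = 43
Option 3: 6×0 + 4×2 + 4×5 + 1×2 + 9×5 + 7×1 = 82
Option 4: 6×4 + 4×4 + 4×3 + 1×5 + 9×0 + 7×2 = 71
Option 5: 6×3 + 4×5 + 4×1 + 1×3 + 9×1 + 7×5 = 89
Option 6: 6×1 + 4×1 + 4×4 + 1×1 + 9×4 + 7×3 = 84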